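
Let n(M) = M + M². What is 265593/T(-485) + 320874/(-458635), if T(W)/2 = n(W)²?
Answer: -7072406653263849/10108841472690400 ≈ -0.69963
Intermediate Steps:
T(W) = 2*W²*(1 + W)² (T(W) = 2*(W*(1 + W))² = 2*(W²*(1 + W)²) = 2*W²*(1 + W)²)
265593/T(-485) + 320874/(-458635) = 265593/((2*(-485)²*(1 - 485)²)) + 320874/(-458635) = 265593/((2*235225*(-484)²)) + 320874*(-1/458635) = 265593/((2*235225*234256)) - 320874/458635 = 265593/110205735200 - 320874/458635 = -7072406653263849/10108841472690400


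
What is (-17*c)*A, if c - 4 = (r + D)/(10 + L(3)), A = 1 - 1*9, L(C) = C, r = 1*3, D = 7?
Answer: 8432/13 ≈ 648.62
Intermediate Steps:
r = 3
A = -8 (A = 1 - 9 = -8)
c = 62/13 (c = 4 + (3 + 7)/(10 + 3) = 4 + 10/13 = 62/13 ≈ 4.7692)
(-17*c)*A = -17*62/13*(-8) = -1054/13*(-8) = 8432/13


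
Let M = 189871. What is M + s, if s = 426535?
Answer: 616406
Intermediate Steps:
M + s = 189871 + 426535 = 616406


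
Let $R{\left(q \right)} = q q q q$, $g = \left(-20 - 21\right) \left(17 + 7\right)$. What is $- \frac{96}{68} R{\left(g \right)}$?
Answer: $- \frac{22500472356864}{17} \approx -1.3236 \cdot 10^{12}$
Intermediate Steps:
$g = -984$ ($g = \left(-41\right) 24 = -984$)
$R{\left(q \right)} = q^{4}$ ($R{\left(q \right)} = q^{2} q q = q^{3} q = q^{4}$)
$- \frac{96}{68} R{\left(g \right)} = - \frac{96}{68} \left(-984\right)^{4} = \left(-96\right) \frac{1}{68} \cdot 937519681536 = \left(- \frac{24}{17}\right) 937519681536 = - \frac{22500472356864}{17}$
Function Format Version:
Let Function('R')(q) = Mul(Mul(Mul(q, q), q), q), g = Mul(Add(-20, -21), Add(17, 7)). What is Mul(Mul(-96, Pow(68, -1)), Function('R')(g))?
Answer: Rational(-22500472356864, 17) ≈ -1.3236e+12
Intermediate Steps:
g = -984 (g = Mul(-41, 24) = -984)
Function('R')(q) = Pow(q, 4) (Function('R')(q) = Mul(Mul(Pow(q, 2), q), q) = Mul(Pow(q, 3), q) = Pow(q, 4))
Mul(Mul(-96, Pow(68, -1)), Function('R')(g)) = Mul(Mul(-96, Pow(68, -1)), Pow(-984, 4)) = Mul(Mul(-96, Rational(1, 68)), 937519681536) = Mul(Rational(-24, 17), 937519681536) = Rational(-22500472356864, 17)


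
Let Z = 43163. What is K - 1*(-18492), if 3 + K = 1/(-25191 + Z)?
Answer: 332284309/17972 ≈ 18489.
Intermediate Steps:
K = -53915/17972 (K = -3 + 1/(-25191 + 43163) = -3 + 1/17972 = -53915/17972 ≈ -2.9999)
K - 1*(-18492) = -53915/17972 - 1*(-18492) = -53915/17972 + 18492 = 332284309/17972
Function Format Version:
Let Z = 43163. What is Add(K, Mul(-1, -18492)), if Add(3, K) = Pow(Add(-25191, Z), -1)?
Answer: Rational(332284309, 17972) ≈ 18489.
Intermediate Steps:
K = Rational(-53915, 17972) (K = Add(-3, Pow(Add(-25191, 43163), -1)) = Add(-3, Pow(17972, -1)) = Add(-3, Rational(1, 17972)) = Rational(-53915, 17972) ≈ -2.9999)
Add(K, Mul(-1, -18492)) = Add(Rational(-53915, 17972), Mul(-1, -18492)) = Add(Rational(-53915, 17972), 18492) = Rational(332284309, 17972)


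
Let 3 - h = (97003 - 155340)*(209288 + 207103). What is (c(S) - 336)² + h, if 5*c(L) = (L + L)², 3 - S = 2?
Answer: 607277853226/25 ≈ 2.4291e+10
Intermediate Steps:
S = 1 (S = 3 - 1*2 = 3 - 2 = 1)
c(L) = 4*L²/5 (c(L) = (L + L)²/5 = (2*L)²/5 = (4*L²)/5 = 4*L²/5)
h = 24291001770 (h = 3 - (97003 - 155340)*(209288 + 207103) = 3 - (-58337)*416391 = 3 - 1*(-24291001767) = 3 + 24291001767 = 24291001770)
(c(S) - 336)² + h = ((⅘)*1² - 336)² + 24291001770 = ((⅘)*1 - 336)² + 24291001770 = (⅘ - 336)² + 24291001770 = (-1676/5)² + 24291001770 = 2808976/25 + 24291001770 = 607277853226/25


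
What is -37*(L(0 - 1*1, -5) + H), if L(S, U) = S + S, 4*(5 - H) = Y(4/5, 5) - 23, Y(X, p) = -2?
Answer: -1369/4 ≈ -342.25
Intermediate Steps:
H = 45/4 (H = 5 - (-2 - 23)/4 = 5 - ¼*(-25) = 5 + 25/4 = 45/4 ≈ 11.250)
L(S, U) = 2*S
-37*(L(0 - 1*1, -5) + H) = -37*(2*(0 - 1*1) + 45/4) = -37*(2*(0 - 1) + 45/4) = -37*(2*(-1) + 45/4) = -37*(-2 + 45/4) = -37*37/4 = -1369/4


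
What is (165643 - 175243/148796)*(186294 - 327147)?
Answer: -3471581436919005/148796 ≈ -2.3331e+10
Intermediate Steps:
(165643 - 175243/148796)*(186294 - 327147) = (165643 - 175243*1/148796)*(-140853) = (165643 - 175243/148796)*(-140853) = (24646840585/148796)*(-140853) = -3471581436919005/148796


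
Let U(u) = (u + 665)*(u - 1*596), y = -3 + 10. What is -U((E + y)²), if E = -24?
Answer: 292878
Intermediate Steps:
y = 7
U(u) = (-596 + u)*(665 + u) (U(u) = (665 + u)*(u - 596) = (665 + u)*(-596 + u) = (-596 + u)*(665 + u))
-U((E + y)²) = -(-396340 + ((-24 + 7)²)² + 69*(-24 + 7)²) = -(-396340 + ((-17)²)² + 69*(-17)²) = -(-396340 + 289² + 69*289) = -(-396340 + 83521 + 19941) = -1*(-292878) = 292878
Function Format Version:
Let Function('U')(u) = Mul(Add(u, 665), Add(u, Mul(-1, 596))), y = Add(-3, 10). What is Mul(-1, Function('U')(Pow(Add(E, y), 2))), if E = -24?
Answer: 292878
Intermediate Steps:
y = 7
Function('U')(u) = Mul(Add(-596, u), Add(665, u)) (Function('U')(u) = Mul(Add(665, u), Add(u, -596)) = Mul(Add(665, u), Add(-596, u)) = Mul(Add(-596, u), Add(665, u)))
Mul(-1, Function('U')(Pow(Add(E, y), 2))) = Mul(-1, Add(-396340, Pow(Pow(Add(-24, 7), 2), 2), Mul(69, Pow(Add(-24, 7), 2)))) = Mul(-1, Add(-396340, Pow(Pow(-17, 2), 2), Mul(69, Pow(-17, 2)))) = Mul(-1, Add(-396340, Pow(289, 2), Mul(69, 289))) = Mul(-1, Add(-396340, 83521, 19941)) = Mul(-1, -292878) = 292878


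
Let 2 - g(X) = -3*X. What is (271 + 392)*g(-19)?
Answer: -36465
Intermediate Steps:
g(X) = 2 + 3*X (g(X) = 2 - (-3)*X = 2 + 3*X)
(271 + 392)*g(-19) = (271 + 392)*(2 + 3*(-19)) = 663*(2 - 57) = 663*(-55) = -36465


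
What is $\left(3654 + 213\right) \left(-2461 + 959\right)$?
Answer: $-5808234$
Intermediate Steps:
$\left(3654 + 213\right) \left(-2461 + 959\right) = 3867 \left(-1502\right) = -5808234$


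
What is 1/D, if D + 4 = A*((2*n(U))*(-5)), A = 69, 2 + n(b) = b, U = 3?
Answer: -1/694 ≈ -0.0014409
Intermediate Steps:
n(b) = -2 + b
D = -694 (D = -4 + 69*((2*(-2 + 3))*(-5)) = -4 + 69*((2*1)*(-5)) = -4 + 69*(2*(-5)) = -4 + 69*(-10) = -4 - 690 = -694)
1/D = 1/(-694) = -1/694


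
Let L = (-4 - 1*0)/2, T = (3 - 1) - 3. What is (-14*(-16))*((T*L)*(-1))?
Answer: -448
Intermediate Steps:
T = -1 (T = 2 - 3 = -1)
L = -2 (L = (-4 + 0)*(½) = -4*½ = -2)
(-14*(-16))*((T*L)*(-1)) = (-14*(-16))*(-1*(-2)*(-1)) = 224*(2*(-1)) = 224*(-2) = -448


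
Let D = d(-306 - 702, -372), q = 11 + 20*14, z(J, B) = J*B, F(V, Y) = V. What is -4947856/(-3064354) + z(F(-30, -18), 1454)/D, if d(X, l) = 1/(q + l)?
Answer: 5413520893868/1532177 ≈ 3.5332e+6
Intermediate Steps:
z(J, B) = B*J
q = 291 (q = 11 + 280 = 291)
d(X, l) = 1/(291 + l)
D = -1/81 (D = 1/(291 - 372) = 1/(-81) = -1/81 ≈ -0.012346)
-4947856/(-3064354) + z(F(-30, -18), 1454)/D = -4947856/(-3064354) + (1454*(-30))/(-1/81) = -4947856*(-1/3064354) - 43620*(-81) = 2473928/1532177 + 3533220 = 5413520893868/1532177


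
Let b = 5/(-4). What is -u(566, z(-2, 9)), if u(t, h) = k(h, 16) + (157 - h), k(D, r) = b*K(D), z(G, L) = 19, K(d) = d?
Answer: -457/4 ≈ -114.25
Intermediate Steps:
b = -5/4 (b = 5*(-¼) = -5/4 ≈ -1.2500)
k(D, r) = -5*D/4
u(t, h) = 157 - 9*h/4 (u(t, h) = -5*h/4 + (157 - h) = 157 - 9*h/4)
-u(566, z(-2, 9)) = -(157 - 9/4*19) = -(157 - 171/4) = -1*457/4 = -457/4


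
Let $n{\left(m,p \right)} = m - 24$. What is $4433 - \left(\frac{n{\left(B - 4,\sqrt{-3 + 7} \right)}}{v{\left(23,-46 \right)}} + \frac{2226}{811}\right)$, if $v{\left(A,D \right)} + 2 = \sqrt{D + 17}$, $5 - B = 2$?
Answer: $\frac{118526371}{26763} - \frac{25 i \sqrt{29}}{33} \approx 4428.7 - 4.0797 i$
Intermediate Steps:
$B = 3$ ($B = 5 - 2 = 3$)
$n{\left(m,p \right)} = -24 + m$ ($n{\left(m,p \right)} = m - 24 = -24 + m$)
$v{\left(A,D \right)} = -2 + \sqrt{17 + D}$ ($v{\left(A,D \right)} = -2 + \sqrt{D + 17} = -2 + \sqrt{17 + D}$)
$4433 - \left(\frac{n{\left(B - 4,\sqrt{-3 + 7} \right)}}{v{\left(23,-46 \right)}} + \frac{2226}{811}\right) = 4433 - \left(\frac{-24 + \left(3 - 4\right)}{-2 + \sqrt{17 - 46}} + \frac{2226}{811}\right) = 4433 - \left(\frac{-24 + \left(3 - 4\right)}{-2 + \sqrt{-29}} + 2226 \cdot \frac{1}{811}\right) = 4433 - \left(\frac{-24 - 1}{-2 + i \sqrt{29}} + \frac{2226}{811}\right) = 4433 - \left(- \frac{25}{-2 + i \sqrt{29}} + \frac{2226}{811}\right) = 4433 - \left(\frac{2226}{811} - \frac{25}{-2 + i \sqrt{29}}\right) = \frac{3592937}{811} + \frac{25}{-2 + i \sqrt{29}}$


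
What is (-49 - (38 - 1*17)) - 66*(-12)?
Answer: 722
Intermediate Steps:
(-49 - (38 - 1*17)) - 66*(-12) = (-49 - (38 - 17)) + 792 = (-49 - 1*21) + 792 = (-49 - 21) + 792 = -70 + 792 = 722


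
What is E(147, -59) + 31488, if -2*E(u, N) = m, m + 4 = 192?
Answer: 31394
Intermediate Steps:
m = 188 (m = -4 + 192 = 188)
E(u, N) = -94 (E(u, N) = -1/2*188 = -94)
E(147, -59) + 31488 = -94 + 31488 = 31394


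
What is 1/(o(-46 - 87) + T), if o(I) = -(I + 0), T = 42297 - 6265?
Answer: 1/36165 ≈ 2.7651e-5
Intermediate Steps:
T = 36032
o(I) = -I
1/(o(-46 - 87) + T) = 1/(-(-46 - 87) + 36032) = 1/(-1*(-133) + 36032) = 1/(133 + 36032) = 1/36165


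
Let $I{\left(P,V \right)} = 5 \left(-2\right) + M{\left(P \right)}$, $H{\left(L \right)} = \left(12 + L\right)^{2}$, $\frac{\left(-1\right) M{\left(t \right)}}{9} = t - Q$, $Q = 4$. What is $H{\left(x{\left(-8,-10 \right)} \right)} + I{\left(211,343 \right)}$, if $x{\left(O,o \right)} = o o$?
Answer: $10671$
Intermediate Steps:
$M{\left(t \right)} = 36 - 9 t$ ($M{\left(t \right)} = - 9 \left(t - 4\right) = - 9 \left(-4 + t\right) = 36 - 9 t$)
$x{\left(O,o \right)} = o^{2}$
$I{\left(P,V \right)} = 26 - 9 P$ ($I{\left(P,V \right)} = 5 \left(-2\right) - \left(-36 + 9 P\right) = -10 - \left(-36 + 9 P\right) = 26 - 9 P$)
$H{\left(x{\left(-8,-10 \right)} \right)} + I{\left(211,343 \right)} = \left(12 + \left(-10\right)^{2}\right)^{2} + \left(26 - 1899\right) = \left(12 + 100\right)^{2} + \left(26 - 1899\right) = 112^{2} - 1873 = 12544 - 1873 = 10671$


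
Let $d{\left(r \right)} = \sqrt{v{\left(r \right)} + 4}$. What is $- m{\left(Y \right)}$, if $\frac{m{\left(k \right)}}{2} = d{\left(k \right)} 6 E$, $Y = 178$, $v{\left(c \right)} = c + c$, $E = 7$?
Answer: $- 504 \sqrt{10} \approx -1593.8$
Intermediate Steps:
$v{\left(c \right)} = 2 c$
$d{\left(r \right)} = \sqrt{4 + 2 r}$ ($d{\left(r \right)} = \sqrt{2 r + 4} = \sqrt{4 + 2 r}$)
$m{\left(k \right)} = 84 \sqrt{4 + 2 k}$ ($m{\left(k \right)} = 2 \sqrt{4 + 2 k} 6 \cdot 7 = 2 \cdot 6 \sqrt{4 + 2 k} 7 = 2 \cdot 42 \sqrt{4 + 2 k} = 84 \sqrt{4 + 2 k}$)
$- m{\left(Y \right)} = - 84 \sqrt{4 + 2 \cdot 178} = - 84 \sqrt{4 + 356} = - 84 \sqrt{360} = - 84 \cdot 6 \sqrt{10} = - 504 \sqrt{10}$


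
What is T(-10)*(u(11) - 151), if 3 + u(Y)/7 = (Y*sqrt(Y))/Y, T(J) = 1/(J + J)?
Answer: 43/5 - 7*sqrt(11)/20 ≈ 7.4392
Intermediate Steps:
T(J) = 1/(2*J)
u(Y) = -21 + 7*sqrt(Y) (u(Y) = -21 + 7*((Y*sqrt(Y))/Y) = -21 + 7*(Y**(3/2)/Y) = -21 + 7*sqrt(Y))
T(-10)*(u(11) - 151) = ((1/2)/(-10))*((-21 + 7*sqrt(11)) - 151) = ((1/2)*(-1/10))*(-172 + 7*sqrt(11)) = -(-172 + 7*sqrt(11))/20 = 43/5 - 7*sqrt(11)/20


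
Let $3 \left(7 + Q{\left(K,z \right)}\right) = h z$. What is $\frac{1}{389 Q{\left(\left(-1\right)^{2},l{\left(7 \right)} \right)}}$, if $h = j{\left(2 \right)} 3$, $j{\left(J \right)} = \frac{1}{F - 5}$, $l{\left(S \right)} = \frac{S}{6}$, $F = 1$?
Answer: $- \frac{24}{68075} \approx -0.00035255$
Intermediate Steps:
$l{\left(S \right)} = \frac{S}{6}$ ($l{\left(S \right)} = S \frac{1}{6} = \frac{S}{6}$)
$j{\left(J \right)} = - \frac{1}{4}$ ($j{\left(J \right)} = \frac{1}{1 - 5} = \frac{1}{-4} = - \frac{1}{4}$)
$h = - \frac{3}{4}$ ($h = \left(- \frac{1}{4}\right) 3 = - \frac{3}{4} \approx -0.75$)
$Q{\left(K,z \right)} = -7 - \frac{z}{4}$ ($Q{\left(K,z \right)} = -7 + \frac{\left(- \frac{3}{4}\right) z}{3} = -7 - \frac{z}{4}$)
$\frac{1}{389 Q{\left(\left(-1\right)^{2},l{\left(7 \right)} \right)}} = \frac{1}{389 \left(-7 - \frac{\frac{1}{6} \cdot 7}{4}\right)} = \frac{1}{389 \left(-7 - \frac{7}{24}\right)} = \frac{1}{389 \left(- \frac{175}{24}\right)} = \frac{1}{- \frac{68075}{24}} = - \frac{24}{68075}$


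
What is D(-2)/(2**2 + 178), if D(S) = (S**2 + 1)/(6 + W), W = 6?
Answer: 5/2184 ≈ 0.0022894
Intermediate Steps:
D(S) = 1/12 + S**2/12 (D(S) = (S**2 + 1)/(6 + 6) = (1 + S**2)/12 = (1 + S**2)*(1/12) = 1/12 + S**2/12)
D(-2)/(2**2 + 178) = (1/12 + (1/12)*(-2)**2)/(2**2 + 178) = (1/12 + (1/12)*4)/(4 + 178) = (1/12 + 1/3)/182 = (5/12)*(1/182) = 5/2184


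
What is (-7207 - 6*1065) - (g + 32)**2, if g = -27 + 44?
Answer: -15998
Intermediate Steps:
g = 17
(-7207 - 6*1065) - (g + 32)**2 = (-7207 - 6*1065) - (17 + 32)**2 = (-7207 - 6390) - 1*49**2 = -13597 - 1*2401 = -13597 - 2401 = -15998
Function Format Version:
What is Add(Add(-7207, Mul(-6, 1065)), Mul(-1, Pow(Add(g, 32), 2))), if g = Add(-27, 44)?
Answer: -15998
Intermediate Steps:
g = 17
Add(Add(-7207, Mul(-6, 1065)), Mul(-1, Pow(Add(g, 32), 2))) = Add(Add(-7207, Mul(-6, 1065)), Mul(-1, Pow(Add(17, 32), 2))) = Add(Add(-7207, -6390), Mul(-1, Pow(49, 2))) = Add(-13597, Mul(-1, 2401)) = Add(-13597, -2401) = -15998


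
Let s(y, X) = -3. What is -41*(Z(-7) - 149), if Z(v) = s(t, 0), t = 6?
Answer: 6232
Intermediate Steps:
Z(v) = -3
-41*(Z(-7) - 149) = -41*(-3 - 149) = -41*(-152) = 6232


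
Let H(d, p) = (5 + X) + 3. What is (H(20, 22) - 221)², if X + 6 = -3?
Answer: 49284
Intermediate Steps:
X = -9 (X = -6 - 3 = -9)
H(d, p) = -1 (H(d, p) = (5 - 9) + 3 = -4 + 3 = -1)
(H(20, 22) - 221)² = (-1 - 221)² = (-222)² = 49284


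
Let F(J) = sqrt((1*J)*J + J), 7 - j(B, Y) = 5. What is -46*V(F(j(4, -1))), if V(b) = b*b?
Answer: -276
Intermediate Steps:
j(B, Y) = 2 (j(B, Y) = 7 - 1*5 = 7 - 5 = 2)
F(J) = sqrt(J + J**2) (F(J) = sqrt(J*J + J) = sqrt(J**2 + J) = sqrt(J + J**2))
V(b) = b**2
-46*V(F(j(4, -1))) = -46*2*(1 + 2) = -46*2*3 = -46*(sqrt(6))**2 = -46*6 = -276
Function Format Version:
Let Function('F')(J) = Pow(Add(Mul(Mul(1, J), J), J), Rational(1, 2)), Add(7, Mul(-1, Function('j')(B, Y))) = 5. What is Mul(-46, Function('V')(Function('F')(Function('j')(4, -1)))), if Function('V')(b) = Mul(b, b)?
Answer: -276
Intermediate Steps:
Function('j')(B, Y) = 2 (Function('j')(B, Y) = Add(7, Mul(-1, 5)) = Add(7, -5) = 2)
Function('F')(J) = Pow(Add(J, Pow(J, 2)), Rational(1, 2)) (Function('F')(J) = Pow(Add(Mul(J, J), J), Rational(1, 2)) = Pow(Add(Pow(J, 2), J), Rational(1, 2)) = Pow(Add(J, Pow(J, 2)), Rational(1, 2)))
Function('V')(b) = Pow(b, 2)
Mul(-46, Function('V')(Function('F')(Function('j')(4, -1)))) = Mul(-46, Pow(Pow(Mul(2, Add(1, 2)), Rational(1, 2)), 2)) = Mul(-46, Pow(Pow(Mul(2, 3), Rational(1, 2)), 2)) = Mul(-46, Pow(Pow(6, Rational(1, 2)), 2)) = Mul(-46, 6) = -276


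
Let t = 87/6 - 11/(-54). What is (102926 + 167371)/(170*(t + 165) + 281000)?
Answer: 7298019/8411840 ≈ 0.86759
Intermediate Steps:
t = 397/27 (t = 87*(1/6) - 11*(-1/54) = 29/2 + 11/54 = 397/27 ≈ 14.704)
(102926 + 167371)/(170*(t + 165) + 281000) = (102926 + 167371)/(170*(397/27 + 165) + 281000) = 270297/(170*(4852/27) + 281000) = 270297/(824840/27 + 281000) = 270297/(8411840/27) = 270297*(27/8411840) = 7298019/8411840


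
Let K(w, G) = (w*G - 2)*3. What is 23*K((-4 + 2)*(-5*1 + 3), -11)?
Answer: -3174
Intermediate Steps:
K(w, G) = -6 + 3*G*w (K(w, G) = (G*w - 2)*3 = (-2 + G*w)*3 = -6 + 3*G*w)
23*K((-4 + 2)*(-5*1 + 3), -11) = 23*(-6 + 3*(-11)*((-4 + 2)*(-5*1 + 3))) = 23*(-6 + 3*(-11)*(-2*(-5 + 3))) = 23*(-6 + 3*(-11)*(-2*(-2))) = 23*(-6 + 3*(-11)*4) = 23*(-6 - 132) = 23*(-138) = -3174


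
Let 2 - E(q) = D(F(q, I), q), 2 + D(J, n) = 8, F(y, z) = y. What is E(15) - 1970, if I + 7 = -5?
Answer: -1974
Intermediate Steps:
I = -12 (I = -7 - 5 = -12)
D(J, n) = 6 (D(J, n) = -2 + 8 = 6)
E(q) = -4 (E(q) = 2 - 1*6 = 2 - 6 = -4)
E(15) - 1970 = -4 - 1970 = -1974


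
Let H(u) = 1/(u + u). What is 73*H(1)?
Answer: 73/2 ≈ 36.500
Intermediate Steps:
H(u) = 1/(2*u)
73*H(1) = 73*((1/2)/1) = 73*((1/2)*1) = 73*(1/2) = 73/2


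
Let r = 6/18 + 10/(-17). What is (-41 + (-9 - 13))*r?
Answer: 273/17 ≈ 16.059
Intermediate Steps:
r = -13/51 (r = 6*(1/18) + 10*(-1/17) = 1/3 - 10/17 = -13/51 ≈ -0.25490)
(-41 + (-9 - 13))*r = (-41 + (-9 - 13))*(-13/51) = (-41 - 22)*(-13/51) = -63*(-13/51) = 273/17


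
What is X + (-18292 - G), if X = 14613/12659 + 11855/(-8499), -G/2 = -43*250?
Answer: -4281201037630/107588841 ≈ -39792.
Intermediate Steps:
G = 21500 (G = -(-86)*250 = -2*(-10750) = 21500)
X = -25876558/107588841 (X = 14613*(1/12659) + 11855*(-1/8499) = 14613/12659 - 11855/8499 = -25876558/107588841 ≈ -0.24051)
X + (-18292 - G) = -25876558/107588841 + (-18292 - 1*21500) = -25876558/107588841 + (-18292 - 21500) = -25876558/107588841 - 39792 = -4281201037630/107588841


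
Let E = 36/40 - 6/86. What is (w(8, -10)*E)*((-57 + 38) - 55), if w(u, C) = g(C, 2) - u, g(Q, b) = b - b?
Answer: 105672/215 ≈ 491.50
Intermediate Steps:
g(Q, b) = 0
w(u, C) = -u (w(u, C) = 0 - u = -u)
E = 357/430 (E = 36*(1/40) - 6*1/86 = 9/10 - 3/43 = 357/430 ≈ 0.83023)
(w(8, -10)*E)*((-57 + 38) - 55) = (-1*8*(357/430))*((-57 + 38) - 55) = (-8*357/430)*(-19 - 55) = -1428/215*(-74) = 105672/215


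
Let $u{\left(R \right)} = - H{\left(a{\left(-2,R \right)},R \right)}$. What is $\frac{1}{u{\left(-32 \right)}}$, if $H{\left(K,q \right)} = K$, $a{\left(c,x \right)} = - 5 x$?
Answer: $- \frac{1}{160} \approx -0.00625$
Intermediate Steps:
$u{\left(R \right)} = 5 R$ ($u{\left(R \right)} = - \left(-5\right) R = 5 R$)
$\frac{1}{u{\left(-32 \right)}} = \frac{1}{5 \left(-32\right)} = \frac{1}{-160} = - \frac{1}{160}$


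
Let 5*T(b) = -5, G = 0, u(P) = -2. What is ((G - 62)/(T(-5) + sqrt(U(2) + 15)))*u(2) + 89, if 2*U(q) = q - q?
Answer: 685/7 + 62*sqrt(15)/7 ≈ 132.16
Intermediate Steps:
T(b) = -1 (T(b) = (1/5)*(-5) = -1)
U(q) = 0 (U(q) = (q - q)/2 = (1/2)*0 = 0)
((G - 62)/(T(-5) + sqrt(U(2) + 15)))*u(2) + 89 = ((0 - 62)/(-1 + sqrt(0 + 15)))*(-2) + 89 = -62/(-1 + sqrt(15))*(-2) + 89 = 124/(-1 + sqrt(15)) + 89 = 89 + 124/(-1 + sqrt(15))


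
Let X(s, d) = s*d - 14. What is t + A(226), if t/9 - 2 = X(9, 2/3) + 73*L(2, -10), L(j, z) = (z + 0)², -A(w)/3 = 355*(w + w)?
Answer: -415734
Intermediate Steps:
A(w) = -2130*w (A(w) = -1065*(w + w) = -1065*2*w = -2130*w)
X(s, d) = -14 + d*s (X(s, d) = d*s - 14 = -14 + d*s)
L(j, z) = z²
t = 65646 (t = 18 + 9*((-14 + (2/3)*9) + 73*(-10)²) = 18 + 9*((-14 + (2*(⅓))*9) + 73*100) = 18 + 9*((-14 + (⅔)*9) + 7300) = 18 + 9*((-14 + 6) + 7300) = 18 + 9*(-8 + 7300) = 18 + 9*7292 = 18 + 65628 = 65646)
t + A(226) = 65646 - 2130*226 = 65646 - 481380 = -415734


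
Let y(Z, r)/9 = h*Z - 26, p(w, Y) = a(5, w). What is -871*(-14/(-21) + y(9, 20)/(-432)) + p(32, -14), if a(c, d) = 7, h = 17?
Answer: 83081/48 ≈ 1730.9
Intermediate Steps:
p(w, Y) = 7
y(Z, r) = -234 + 153*Z (y(Z, r) = 9*(17*Z - 26) = 9*(-26 + 17*Z) = -234 + 153*Z)
-871*(-14/(-21) + y(9, 20)/(-432)) + p(32, -14) = -871*(-14/(-21) + (-234 + 153*9)/(-432)) + 7 = -871*(-14*(-1/21) + (-234 + 1377)*(-1/432)) + 7 = -871*(⅔ + 1143*(-1/432)) + 7 = -871*(⅔ - 127/48) + 7 = -871*(-95/48) + 7 = 82745/48 + 7 = 83081/48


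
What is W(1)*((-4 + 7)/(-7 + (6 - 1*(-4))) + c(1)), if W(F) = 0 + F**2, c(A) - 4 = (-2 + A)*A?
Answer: 4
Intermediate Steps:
c(A) = 4 + A*(-2 + A) (c(A) = 4 + (-2 + A)*A = 4 + A*(-2 + A))
W(F) = F**2
W(1)*((-4 + 7)/(-7 + (6 - 1*(-4))) + c(1)) = 1**2*((-4 + 7)/(-7 + (6 - 1*(-4))) + (4 + 1**2 - 2*1)) = 1*(3/(-7 + (6 + 4)) + (4 + 1 - 2)) = 1*(3/(-7 + 10) + 3) = 1*(3/3 + 3) = 1*(3*(1/3) + 3) = 1*(1 + 3) = 1*4 = 4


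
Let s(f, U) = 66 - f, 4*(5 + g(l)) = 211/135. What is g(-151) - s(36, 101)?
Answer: -18689/540 ≈ -34.609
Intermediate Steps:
g(l) = -2489/540 (g(l) = -5 + (211/135)/4 = -5 + (211*(1/135))/4 = -5 + (¼)*(211/135) = -5 + 211/540 = -2489/540)
g(-151) - s(36, 101) = -2489/540 - (66 - 1*36) = -2489/540 - (66 - 36) = -2489/540 - 1*30 = -2489/540 - 30 = -18689/540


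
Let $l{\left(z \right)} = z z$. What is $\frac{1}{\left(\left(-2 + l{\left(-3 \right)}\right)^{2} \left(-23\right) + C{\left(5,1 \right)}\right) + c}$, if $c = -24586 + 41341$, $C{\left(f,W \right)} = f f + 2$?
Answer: $\frac{1}{15655} \approx 6.3877 \cdot 10^{-5}$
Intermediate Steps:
$l{\left(z \right)} = z^{2}$
$C{\left(f,W \right)} = 2 + f^{2}$ ($C{\left(f,W \right)} = f^{2} + 2 = 2 + f^{2}$)
$c = 16755$
$\frac{1}{\left(\left(-2 + l{\left(-3 \right)}\right)^{2} \left(-23\right) + C{\left(5,1 \right)}\right) + c} = \frac{1}{\left(\left(-2 + \left(-3\right)^{2}\right)^{2} \left(-23\right) + \left(2 + 5^{2}\right)\right) + 16755} = \frac{1}{\left(\left(-2 + 9\right)^{2} \left(-23\right) + \left(2 + 25\right)\right) + 16755} = \frac{1}{\left(7^{2} \left(-23\right) + 27\right) + 16755} = \frac{1}{\left(49 \left(-23\right) + 27\right) + 16755} = \frac{1}{\left(-1127 + 27\right) + 16755} = \frac{1}{-1100 + 16755} = \frac{1}{15655}$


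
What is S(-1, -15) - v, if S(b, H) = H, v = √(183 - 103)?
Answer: -15 - 4*√5 ≈ -23.944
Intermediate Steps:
v = 4*√5 (v = √80 = 4*√5 ≈ 8.9443)
S(-1, -15) - v = -15 - 4*√5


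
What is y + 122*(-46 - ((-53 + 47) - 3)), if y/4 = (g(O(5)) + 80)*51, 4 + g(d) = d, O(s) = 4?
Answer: 11806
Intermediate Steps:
g(d) = -4 + d
y = 16320 (y = 4*(((-4 + 4) + 80)*51) = 4*((0 + 80)*51) = 4*(80*51) = 4*4080 = 16320)
y + 122*(-46 - ((-53 + 47) - 3)) = 16320 + 122*(-46 - ((-53 + 47) - 3)) = 16320 + 122*(-46 - (-6 - 3)) = 16320 + 122*(-46 - 1*(-9)) = 16320 + 122*(-46 + 9) = 16320 + 122*(-37) = 16320 - 4514 = 11806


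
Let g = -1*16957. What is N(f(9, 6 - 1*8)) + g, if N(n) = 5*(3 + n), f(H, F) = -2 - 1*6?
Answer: -16982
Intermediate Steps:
f(H, F) = -8 (f(H, F) = -2 - 6 = -8)
N(n) = 15 + 5*n
g = -16957
N(f(9, 6 - 1*8)) + g = (15 + 5*(-8)) - 16957 = (15 - 40) - 16957 = -25 - 16957 = -16982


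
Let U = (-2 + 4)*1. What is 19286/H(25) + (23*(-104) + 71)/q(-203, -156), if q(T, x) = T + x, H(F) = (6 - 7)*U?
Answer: -3459516/359 ≈ -9636.5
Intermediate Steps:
U = 2 (U = 2*1 = 2)
H(F) = -2 (H(F) = (6 - 7)*2 = -1*2 = -2)
19286/H(25) + (23*(-104) + 71)/q(-203, -156) = 19286/(-2) + (23*(-104) + 71)/(-203 - 156) = 19286*(-1/2) + (-2392 + 71)/(-359) = -9643 - 2321*(-1/359) = -9643 + 2321/359 = -3459516/359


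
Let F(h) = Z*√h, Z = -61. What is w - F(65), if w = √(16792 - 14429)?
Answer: √2363 + 61*√65 ≈ 540.41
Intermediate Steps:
w = √2363 ≈ 48.611
F(h) = -61*√h
w - F(65) = √2363 - (-61)*√65 = √2363 + 61*√65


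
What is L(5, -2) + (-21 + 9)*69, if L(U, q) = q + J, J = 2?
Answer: -828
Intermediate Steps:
L(U, q) = 2 + q (L(U, q) = q + 2 = 2 + q)
L(5, -2) + (-21 + 9)*69 = (2 - 2) + (-21 + 9)*69 = 0 - 12*69 = 0 - 828 = -828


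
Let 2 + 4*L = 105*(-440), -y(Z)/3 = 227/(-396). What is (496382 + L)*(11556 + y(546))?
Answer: 493112098799/88 ≈ 5.6035e+9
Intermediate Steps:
y(Z) = 227/132 (y(Z) = -681/(-396) = -681*(-1)/396 = -3*(-227/396) = 227/132)
L = -23101/2 (L = -½ + (105*(-440))/4 = -½ + (¼)*(-46200) = -½ - 11550 = -23101/2 ≈ -11551.)
(496382 + L)*(11556 + y(546)) = (496382 - 23101/2)*(11556 + 227/132) = (969663/2)*(1525619/132) = 493112098799/88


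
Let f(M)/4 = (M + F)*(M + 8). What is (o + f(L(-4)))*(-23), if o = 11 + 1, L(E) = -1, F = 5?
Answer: -2852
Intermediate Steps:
f(M) = 4*(5 + M)*(8 + M) (f(M) = 4*((M + 5)*(M + 8)) = 4*((5 + M)*(8 + M)) = 4*(5 + M)*(8 + M))
o = 12
(o + f(L(-4)))*(-23) = (12 + (160 + 4*(-1)**2 + 52*(-1)))*(-23) = (12 + (160 + 4*1 - 52))*(-23) = (12 + (160 + 4 - 52))*(-23) = (12 + 112)*(-23) = 124*(-23) = -2852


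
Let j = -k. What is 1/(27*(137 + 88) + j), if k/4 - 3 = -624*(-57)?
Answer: -1/136209 ≈ -7.3417e-6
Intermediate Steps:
k = 142284 (k = 12 + 4*(-624*(-57)) = 12 + 4*35568 = 12 + 142272 = 142284)
j = -142284 (j = -1*142284 = -142284)
1/(27*(137 + 88) + j) = 1/(27*(137 + 88) - 142284) = 1/(27*225 - 142284) = 1/(6075 - 142284) = 1/(-136209) = -1/136209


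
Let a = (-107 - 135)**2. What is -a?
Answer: -58564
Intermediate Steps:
a = 58564 (a = (-242)**2 = 58564)
-a = -1*58564 = -58564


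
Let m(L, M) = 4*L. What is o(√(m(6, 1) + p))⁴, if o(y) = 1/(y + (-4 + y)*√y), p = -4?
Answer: 1/(16*(√5 + √2*5^(¾) - 2*√2*5^(¼))⁴) ≈ 0.0011165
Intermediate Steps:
o(y) = 1/(y + √y*(-4 + y))
o(√(m(6, 1) + p))⁴ = (1/(√(4*6 - 4) + (√(4*6 - 4))^(3/2) - 4*(4*6 - 4)^(¼)))⁴ = (1/(√(24 - 4) + (√(24 - 4))^(3/2) - 4*(24 - 4)^(¼)))⁴ = (1/(√20 + (√20)^(3/2) - 4*√2*5^(¼)))⁴ = (1/(2*√5 + (2*√5)^(3/2) - 4*√2*5^(¼)))⁴ = (1/(2*√5 + 2*√2*5^(¾) - 4*√2*5^(¼)))⁴ = (1/(2*√5 - 4*√2*5^(¼) + 2*√2*5^(¾)))⁴ = (2*√5 - 4*√2*5^(¼) + 2*√2*5^(¾))⁻⁴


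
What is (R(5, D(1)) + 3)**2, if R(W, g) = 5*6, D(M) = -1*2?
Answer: 1089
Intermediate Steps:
D(M) = -2
R(W, g) = 30
(R(5, D(1)) + 3)**2 = (30 + 3)**2 = 33**2 = 1089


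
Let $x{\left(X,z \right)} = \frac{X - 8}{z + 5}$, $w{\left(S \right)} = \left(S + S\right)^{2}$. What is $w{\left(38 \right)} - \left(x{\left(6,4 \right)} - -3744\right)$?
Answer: $\frac{18290}{9} \approx 2032.2$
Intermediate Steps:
$w{\left(S \right)} = 4 S^{2}$ ($w{\left(S \right)} = \left(2 S\right)^{2} = 4 S^{2}$)
$x{\left(X,z \right)} = \frac{-8 + X}{5 + z}$
$w{\left(38 \right)} - \left(x{\left(6,4 \right)} - -3744\right) = 4 \cdot 38^{2} - \left(\frac{-8 + 6}{5 + 4} - -3744\right) = 4 \cdot 1444 - \left(\frac{1}{9} \left(-2\right) + 3744\right) = 5776 - \left(\frac{1}{9} \left(-2\right) + 3744\right) = 5776 - \left(- \frac{2}{9} + 3744\right) = 5776 - \frac{33694}{9} = \frac{18290}{9}$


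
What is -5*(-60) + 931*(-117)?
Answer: -108627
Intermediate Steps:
-5*(-60) + 931*(-117) = 300 - 108927 = -108627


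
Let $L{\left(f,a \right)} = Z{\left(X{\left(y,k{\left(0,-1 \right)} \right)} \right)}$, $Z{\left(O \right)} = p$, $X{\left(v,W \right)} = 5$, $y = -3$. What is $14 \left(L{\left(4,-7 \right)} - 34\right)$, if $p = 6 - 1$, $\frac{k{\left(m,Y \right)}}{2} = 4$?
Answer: $-406$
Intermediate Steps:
$k{\left(m,Y \right)} = 8$ ($k{\left(m,Y \right)} = 2 \cdot 4 = 8$)
$p = 5$ ($p = 6 - 1 = 5$)
$Z{\left(O \right)} = 5$
$L{\left(f,a \right)} = 5$
$14 \left(L{\left(4,-7 \right)} - 34\right) = 14 \left(5 - 34\right) = 14 \left(-29\right) = -406$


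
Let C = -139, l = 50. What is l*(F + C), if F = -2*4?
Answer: -7350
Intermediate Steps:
F = -8
l*(F + C) = 50*(-8 - 139) = 50*(-147) = -7350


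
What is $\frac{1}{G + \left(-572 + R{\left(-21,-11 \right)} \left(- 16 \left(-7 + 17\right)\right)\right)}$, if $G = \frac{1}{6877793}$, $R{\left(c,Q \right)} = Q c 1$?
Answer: $- \frac{6877793}{258137326875} \approx -2.6644 \cdot 10^{-5}$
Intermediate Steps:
$R{\left(c,Q \right)} = Q c$
$G = \frac{1}{6877793} \approx 1.454 \cdot 10^{-7}$
$\frac{1}{G + \left(-572 + R{\left(-21,-11 \right)} \left(- 16 \left(-7 + 17\right)\right)\right)} = \frac{1}{\frac{1}{6877793} + \left(-572 + \left(-11\right) \left(-21\right) \left(- 16 \left(-7 + 17\right)\right)\right)} = \frac{1}{\frac{1}{6877793} + \left(-572 + 231 \left(\left(-16\right) 10\right)\right)} = \frac{1}{\frac{1}{6877793} + \left(-572 + 231 \left(-160\right)\right)} = \frac{1}{\frac{1}{6877793} - 37532} = \frac{1}{- \frac{258137326875}{6877793}} = - \frac{6877793}{258137326875}$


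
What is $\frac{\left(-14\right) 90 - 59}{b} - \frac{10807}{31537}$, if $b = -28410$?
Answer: $- \frac{265429567}{895966170} \approx -0.29625$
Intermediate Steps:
$\frac{\left(-14\right) 90 - 59}{b} - \frac{10807}{31537} = \frac{\left(-14\right) 90 - 59}{-28410} - \frac{10807}{31537} = \left(-1260 - 59\right) \left(- \frac{1}{28410}\right) - \frac{10807}{31537} = \left(-1319\right) \left(- \frac{1}{28410}\right) - \frac{10807}{31537} = \frac{1319}{28410} - \frac{10807}{31537} = - \frac{265429567}{895966170}$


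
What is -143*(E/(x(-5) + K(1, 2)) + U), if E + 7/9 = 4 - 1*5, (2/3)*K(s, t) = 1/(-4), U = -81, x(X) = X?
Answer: 4464317/387 ≈ 11536.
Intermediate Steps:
K(s, t) = -3/8 (K(s, t) = (3/2)/(-4) = (3/2)*(-1/4) = -3/8)
E = -16/9 (E = -7/9 + (4 - 1*5) = -7/9 + (4 - 5) = -7/9 - 1 = -16/9 ≈ -1.7778)
-143*(E/(x(-5) + K(1, 2)) + U) = -143*(-16/(9*(-5 - 3/8)) - 81) = -143*(-16/(9*(-43/8)) - 81) = -143*(-16/9*(-8/43) - 81) = -143*(128/387 - 81) = -143*(-31219/387) = 4464317/387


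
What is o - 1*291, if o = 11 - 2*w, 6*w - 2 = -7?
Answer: -835/3 ≈ -278.33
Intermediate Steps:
w = -5/6 (w = 1/3 + (1/6)*(-7) = 1/3 - 7/6 = -5/6 ≈ -0.83333)
o = 38/3 (o = 11 - 2*(-5/6) = 11 + 5/3 = 38/3 ≈ 12.667)
o - 1*291 = 38/3 - 1*291 = 38/3 - 291 = -835/3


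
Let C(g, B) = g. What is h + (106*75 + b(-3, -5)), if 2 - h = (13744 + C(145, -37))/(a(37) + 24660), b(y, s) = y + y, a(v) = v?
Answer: 196228473/24697 ≈ 7945.4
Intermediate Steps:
b(y, s) = 2*y
h = 35505/24697 (h = 2 - (13744 + 145)/(37 + 24660) = 2 - 13889/24697 = 35505/24697 ≈ 1.4376)
h + (106*75 + b(-3, -5)) = 35505/24697 + (106*75 + 2*(-3)) = 35505/24697 + (7950 - 6) = 35505/24697 + 7944 = 196228473/24697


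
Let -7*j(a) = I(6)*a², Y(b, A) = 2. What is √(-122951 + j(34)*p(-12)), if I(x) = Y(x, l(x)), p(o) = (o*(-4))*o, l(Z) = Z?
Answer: √3297385/7 ≈ 259.41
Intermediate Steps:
p(o) = -4*o² (p(o) = (-4*o)*o = -4*o²)
I(x) = 2
j(a) = -2*a²/7
√(-122951 + j(34)*p(-12)) = √(-122951 + (-2/7*34²)*(-4*(-12)²)) = √(-122951 + (-2/7*1156)*(-4*144)) = √(-122951 - 2312/7*(-576)) = √(-122951 + 1331712/7) = √(471055/7) = √3297385/7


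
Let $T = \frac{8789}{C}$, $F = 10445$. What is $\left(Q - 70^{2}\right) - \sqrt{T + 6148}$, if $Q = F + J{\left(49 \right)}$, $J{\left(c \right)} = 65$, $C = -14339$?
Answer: $5610 - \frac{\sqrt{1263945324837}}{14339} \approx 5531.6$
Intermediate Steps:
$Q = 10510$ ($Q = 10445 + 65 = 10510$)
$T = - \frac{8789}{14339}$ ($T = \frac{8789}{-14339} = 8789 \left(- \frac{1}{14339}\right) = - \frac{8789}{14339} \approx -0.61294$)
$\left(Q - 70^{2}\right) - \sqrt{T + 6148} = \left(10510 - 70^{2}\right) - \sqrt{- \frac{8789}{14339} + 6148} = \left(10510 - 4900\right) - \sqrt{\frac{88147383}{14339}} = \left(10510 - 4900\right) - \frac{\sqrt{1263945324837}}{14339} = 5610 - \frac{\sqrt{1263945324837}}{14339}$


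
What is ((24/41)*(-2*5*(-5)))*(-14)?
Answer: -16800/41 ≈ -409.76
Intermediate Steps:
((24/41)*(-2*5*(-5)))*(-14) = ((24*(1/41))*(-10*(-5)))*(-14) = ((24/41)*50)*(-14) = (1200/41)*(-14) = -16800/41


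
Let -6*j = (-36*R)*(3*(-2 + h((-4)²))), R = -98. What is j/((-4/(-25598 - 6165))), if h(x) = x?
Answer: -196104762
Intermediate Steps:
j = -24696 (j = -(-36*(-98))*3*(-2 + (-4)²)/6 = -588*3*(-2 + 16) = -588*3*14 = -588*42 = -⅙*148176 = -24696)
j/((-4/(-25598 - 6165))) = -24696/(-4/(-25598 - 6165)) = -24696/(-4/(-31763)) = -24696/((-1/31763*(-4))) = -24696/4/31763 = -24696*31763/4 = -196104762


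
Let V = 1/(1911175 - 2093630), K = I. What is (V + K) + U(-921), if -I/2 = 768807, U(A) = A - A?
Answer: -280545362371/182455 ≈ -1.5376e+6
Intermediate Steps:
U(A) = 0
I = -1537614 (I = -2*768807 = -1537614)
K = -1537614
V = -1/182455 (V = 1/(-182455) = -1/182455 ≈ -5.4808e-6)
(V + K) + U(-921) = (-1/182455 - 1537614) + 0 = -280545362371/182455 + 0 = -280545362371/182455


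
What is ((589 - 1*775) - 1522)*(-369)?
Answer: 630252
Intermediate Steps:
((589 - 1*775) - 1522)*(-369) = ((589 - 775) - 1522)*(-369) = (-186 - 1522)*(-369) = -1708*(-369) = 630252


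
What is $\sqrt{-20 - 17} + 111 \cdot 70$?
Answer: $7770 + i \sqrt{37} \approx 7770.0 + 6.0828 i$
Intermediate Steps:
$\sqrt{-20 - 17} + 111 \cdot 70 = \sqrt{-37} + 7770 = i \sqrt{37} + 7770 = 7770 + i \sqrt{37}$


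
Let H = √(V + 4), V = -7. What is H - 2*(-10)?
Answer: 20 + I*√3 ≈ 20.0 + 1.732*I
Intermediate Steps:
H = I*√3 (H = √(-7 + 4) = √(-3) = I*√3 ≈ 1.732*I)
H - 2*(-10) = I*√3 - 2*(-10) = I*√3 + 20 = 20 + I*√3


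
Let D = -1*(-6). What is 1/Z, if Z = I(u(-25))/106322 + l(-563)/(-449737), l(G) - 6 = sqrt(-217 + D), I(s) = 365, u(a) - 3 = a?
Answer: 7818837812472447922/26739891350922653 + 5083992409099108*I*sqrt(211)/26739891350922653 ≈ 292.4 + 2.7618*I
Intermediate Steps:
D = 6
u(a) = 3 + a
l(G) = 6 + I*sqrt(211) (l(G) = 6 + sqrt(-217 + 6) = 6 + sqrt(-211) = 6 + I*sqrt(211))
Z = 163516073/47816937314 - I*sqrt(211)/449737 (Z = 365/106322 + (6 + I*sqrt(211))/(-449737) = 365*(1/106322) + (6 + I*sqrt(211))*(-1/449737) = 365/106322 + (-6/449737 - I*sqrt(211)/449737) = 163516073/47816937314 - I*sqrt(211)/449737 ≈ 0.0034196 - 3.2298e-5*I)
1/Z = 1/(163516073/47816937314 - I*sqrt(211)/449737)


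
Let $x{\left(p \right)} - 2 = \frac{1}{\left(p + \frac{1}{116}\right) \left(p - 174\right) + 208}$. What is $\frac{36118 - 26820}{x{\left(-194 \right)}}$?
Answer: $\frac{19305511784}{4152645} \approx 4649.0$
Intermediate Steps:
$x{\left(p \right)} = 2 + \frac{1}{208 + \left(-174 + p\right) \left(\frac{1}{116} + p\right)}$ ($x{\left(p \right)} = 2 + \frac{1}{\left(p + \frac{1}{116}\right) \left(p - 174\right) + 208} = 2 + \frac{1}{\left(p + \frac{1}{116}\right) \left(-174 + p\right) + 208} = 2 + \frac{1}{\left(\frac{1}{116} + p\right) \left(-174 + p\right) + 208} = 2 + \frac{1}{\left(-174 + p\right) \left(\frac{1}{116} + p\right) + 208} = 2 + \frac{1}{208 + \left(-174 + p\right) \left(\frac{1}{116} + p\right)}$)
$\frac{36118 - 26820}{x{\left(-194 \right)}} = \frac{36118 - 26820}{2 \frac{1}{23954 - -3915502 + 116 \left(-194\right)^{2}} \left(24012 - -3915502 + 116 \left(-194\right)^{2}\right)} = \frac{36118 - 26820}{2 \frac{1}{23954 + 3915502 + 116 \cdot 37636} \left(24012 + 3915502 + 116 \cdot 37636\right)} = \frac{9298}{2 \frac{1}{23954 + 3915502 + 4365776} \left(24012 + 3915502 + 4365776\right)} = \frac{9298}{2 \cdot \frac{1}{8305232} \cdot 8305290} = \frac{9298}{\frac{4152645}{2076308}} = 9298 \cdot \frac{2076308}{4152645} = \frac{19305511784}{4152645}$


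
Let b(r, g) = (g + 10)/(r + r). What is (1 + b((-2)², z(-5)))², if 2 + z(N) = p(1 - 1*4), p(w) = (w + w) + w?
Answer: 49/64 ≈ 0.76563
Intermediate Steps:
p(w) = 3*w (p(w) = 2*w + w = 3*w)
z(N) = -11 (z(N) = -2 + 3*(1 - 1*4) = -2 + 3*(1 - 4) = -2 + 3*(-3) = -2 - 9 = -11)
b(r, g) = (10 + g)/(2*r) (b(r, g) = (10 + g)/((2*r)) = (10 + g)*(1/(2*r)) = (10 + g)/(2*r))
(1 + b((-2)², z(-5)))² = (1 + (10 - 11)/(2*((-2)²)))² = (1 + (½)*(-1)/4)² = (1 + (½)*(¼)*(-1))² = (1 - ⅛)² = (7/8)² = 49/64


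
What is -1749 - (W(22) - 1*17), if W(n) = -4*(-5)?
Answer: -1752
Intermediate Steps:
W(n) = 20
-1749 - (W(22) - 1*17) = -1749 - (20 - 1*17) = -1749 - (20 - 17) = -1749 - 1*3 = -1749 - 3 = -1752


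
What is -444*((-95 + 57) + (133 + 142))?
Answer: -105228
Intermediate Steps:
-444*((-95 + 57) + (133 + 142)) = -444*(-38 + 275) = -444*237 = -105228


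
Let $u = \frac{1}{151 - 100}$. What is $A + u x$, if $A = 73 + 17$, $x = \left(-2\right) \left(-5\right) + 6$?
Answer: $\frac{4606}{51} \approx 90.314$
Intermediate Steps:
$x = 16$ ($x = 10 + 6 = 16$)
$u = \frac{1}{51}$ ($u = \frac{1}{151 - 100} = \frac{1}{51} \approx 0.019608$)
$A = 90$
$A + u x = 90 + \frac{1}{51} \cdot 16 = 90 + \frac{16}{51} = \frac{4606}{51}$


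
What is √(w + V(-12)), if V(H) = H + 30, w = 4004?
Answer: √4022 ≈ 63.419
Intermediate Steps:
V(H) = 30 + H
√(w + V(-12)) = √(4004 + (30 - 12)) = √(4004 + 18) = √4022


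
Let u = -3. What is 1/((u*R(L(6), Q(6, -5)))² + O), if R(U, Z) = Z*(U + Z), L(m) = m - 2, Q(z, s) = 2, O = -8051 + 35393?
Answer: 1/28638 ≈ 3.4919e-5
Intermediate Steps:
O = 27342
L(m) = -2 + m
1/((u*R(L(6), Q(6, -5)))² + O) = 1/((-6*((-2 + 6) + 2))² + 27342) = 1/((-6*(4 + 2))² + 27342) = 1/((-6*6)² + 27342) = 1/((-3*12)² + 27342) = 1/((-36)² + 27342) = 1/(1296 + 27342) = 1/28638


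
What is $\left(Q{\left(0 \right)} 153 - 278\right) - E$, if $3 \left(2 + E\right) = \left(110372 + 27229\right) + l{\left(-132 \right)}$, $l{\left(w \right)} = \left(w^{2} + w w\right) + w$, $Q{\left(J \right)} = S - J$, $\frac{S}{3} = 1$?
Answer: $-57256$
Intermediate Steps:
$S = 3$ ($S = 3 \cdot 1 = 3$)
$Q{\left(J \right)} = 3 - J$
$l{\left(w \right)} = w + 2 w^{2}$ ($l{\left(w \right)} = \left(w^{2} + w^{2}\right) + w = 2 w^{2} + w = w + 2 w^{2}$)
$E = 57437$ ($E = -2 + \frac{\left(110372 + 27229\right) - 132 \left(1 + 2 \left(-132\right)\right)}{3} = -2 + \frac{137601 - 132 \left(1 - 264\right)}{3} = -2 + \frac{137601 - -34716}{3} = -2 + \frac{137601 + 34716}{3} = -2 + \frac{1}{3} \cdot 172317 = -2 + 57439 = 57437$)
$\left(Q{\left(0 \right)} 153 - 278\right) - E = \left(\left(3 - 0\right) 153 - 278\right) - 57437 = \left(\left(3 + 0\right) 153 - 278\right) - 57437 = \left(3 \cdot 153 - 278\right) - 57437 = \left(459 - 278\right) - 57437 = 181 - 57437 = -57256$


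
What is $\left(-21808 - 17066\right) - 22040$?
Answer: $-60914$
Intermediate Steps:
$\left(-21808 - 17066\right) - 22040 = -38874 - 22040 = -60914$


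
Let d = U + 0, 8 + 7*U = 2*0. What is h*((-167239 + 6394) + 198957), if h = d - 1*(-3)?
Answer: 495456/7 ≈ 70779.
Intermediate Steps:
U = -8/7 (U = -8/7 + (2*0)/7 = -8/7 + (⅐)*0 = -8/7 + 0 = -8/7 ≈ -1.1429)
d = -8/7 (d = -8/7 + 0 = -8/7 ≈ -1.1429)
h = 13/7 (h = -8/7 - 1*(-3) = -8/7 + 3 = 13/7 ≈ 1.8571)
h*((-167239 + 6394) + 198957) = 13*((-167239 + 6394) + 198957)/7 = 13*(-160845 + 198957)/7 = (13/7)*38112 = 495456/7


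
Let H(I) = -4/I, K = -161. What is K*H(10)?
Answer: 322/5 ≈ 64.400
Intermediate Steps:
K*H(10) = -(-644)/10 = -161*(-⅖) = 322/5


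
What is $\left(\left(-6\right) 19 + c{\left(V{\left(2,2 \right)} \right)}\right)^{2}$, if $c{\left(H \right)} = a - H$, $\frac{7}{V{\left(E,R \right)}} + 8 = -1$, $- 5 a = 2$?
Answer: $\frac{26142769}{2025} \approx 12910.0$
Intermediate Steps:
$a = - \frac{2}{5}$ ($a = \left(- \frac{1}{5}\right) 2 = - \frac{2}{5} \approx -0.4$)
$V{\left(E,R \right)} = - \frac{7}{9}$ ($V{\left(E,R \right)} = \frac{7}{-8 - 1} = \frac{7}{-9} = 7 \left(- \frac{1}{9}\right) = - \frac{7}{9}$)
$c{\left(H \right)} = - \frac{2}{5} - H$
$\left(\left(-6\right) 19 + c{\left(V{\left(2,2 \right)} \right)}\right)^{2} = \left(\left(-6\right) 19 - - \frac{17}{45}\right)^{2} = \left(-114 + \left(- \frac{2}{5} + \frac{7}{9}\right)\right)^{2} = \left(-114 + \frac{17}{45}\right)^{2} = \left(- \frac{5113}{45}\right)^{2} = \frac{26142769}{2025}$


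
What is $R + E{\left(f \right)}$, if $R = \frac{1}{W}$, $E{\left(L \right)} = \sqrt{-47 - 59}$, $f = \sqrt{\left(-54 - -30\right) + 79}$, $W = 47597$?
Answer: $\frac{1}{47597} + i \sqrt{106} \approx 2.101 \cdot 10^{-5} + 10.296 i$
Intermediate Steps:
$f = \sqrt{55}$ ($f = \sqrt{\left(-54 + 30\right) + 79} = \sqrt{-24 + 79} = \sqrt{55} \approx 7.4162$)
$E{\left(L \right)} = i \sqrt{106}$ ($E{\left(L \right)} = \sqrt{-106} = i \sqrt{106}$)
$R = \frac{1}{47597} \approx 2.101 \cdot 10^{-5}$
$R + E{\left(f \right)} = \frac{1}{47597} + i \sqrt{106}$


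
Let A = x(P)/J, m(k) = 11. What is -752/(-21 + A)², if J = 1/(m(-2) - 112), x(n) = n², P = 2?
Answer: -752/180625 ≈ -0.0041633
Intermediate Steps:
J = -1/101 (J = 1/(11 - 112) = 1/(-101) = -1/101 ≈ -0.0099010)
A = -404 (A = 2²/(-1/101) = 4*(-101) = -404)
-752/(-21 + A)² = -752/(-21 - 404)² = -752/((-425)²) = -752/180625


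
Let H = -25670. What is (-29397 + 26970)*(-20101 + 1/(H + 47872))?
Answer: 1083127387227/22202 ≈ 4.8785e+7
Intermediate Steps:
(-29397 + 26970)*(-20101 + 1/(H + 47872)) = (-29397 + 26970)*(-20101 + 1/(-25670 + 47872)) = -2427*(-20101 + 1/22202) = -2427*(-446282401/22202) = 1083127387227/22202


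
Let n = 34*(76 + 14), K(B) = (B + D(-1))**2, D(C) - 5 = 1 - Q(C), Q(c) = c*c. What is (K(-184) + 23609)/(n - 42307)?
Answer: -55650/39247 ≈ -1.4179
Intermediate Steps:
Q(c) = c**2
D(C) = 6 - C**2 (D(C) = 5 + (1 - C**2) = 6 - C**2)
K(B) = (5 + B)**2 (K(B) = (B + (6 - 1*(-1)**2))**2 = (B + (6 - 1*1))**2 = (B + (6 - 1))**2 = (B + 5)**2 = (5 + B)**2)
n = 3060 (n = 34*90 = 3060)
(K(-184) + 23609)/(n - 42307) = ((5 - 184)**2 + 23609)/(3060 - 42307) = ((-179)**2 + 23609)/(-39247) = (32041 + 23609)*(-1/39247) = 55650*(-1/39247) = -55650/39247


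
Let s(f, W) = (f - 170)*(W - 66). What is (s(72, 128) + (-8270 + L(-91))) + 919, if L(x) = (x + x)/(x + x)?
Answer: -13426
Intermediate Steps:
s(f, W) = (-170 + f)*(-66 + W)
L(x) = 1 (L(x) = (2*x)/((2*x)) = (2*x)*(1/(2*x)) = 1)
(s(72, 128) + (-8270 + L(-91))) + 919 = ((11220 - 170*128 - 66*72 + 128*72) + (-8270 + 1)) + 919 = ((11220 - 21760 - 4752 + 9216) - 8269) + 919 = (-6076 - 8269) + 919 = -14345 + 919 = -13426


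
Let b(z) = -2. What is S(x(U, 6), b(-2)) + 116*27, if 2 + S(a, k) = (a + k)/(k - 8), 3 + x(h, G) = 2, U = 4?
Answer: 31303/10 ≈ 3130.3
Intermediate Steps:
x(h, G) = -1 (x(h, G) = -3 + 2 = -1)
S(a, k) = -2 + (a + k)/(-8 + k) (S(a, k) = -2 + (a + k)/(k - 8) = -2 + (a + k)/(-8 + k))
S(x(U, 6), b(-2)) + 116*27 = (16 - 1 - 1*(-2))/(-8 - 2) + 116*27 = (16 - 1 + 2)/(-10) + 3132 = -1/10*17 + 3132 = -17/10 + 3132 = 31303/10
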